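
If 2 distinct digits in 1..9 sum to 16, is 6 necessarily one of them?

No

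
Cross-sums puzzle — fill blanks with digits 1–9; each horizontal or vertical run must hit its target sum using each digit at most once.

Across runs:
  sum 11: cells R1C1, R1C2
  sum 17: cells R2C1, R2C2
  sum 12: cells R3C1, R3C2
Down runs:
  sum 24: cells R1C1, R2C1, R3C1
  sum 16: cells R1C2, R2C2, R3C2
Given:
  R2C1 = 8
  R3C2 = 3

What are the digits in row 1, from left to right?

17 in 2 cells must be {8,9}; 24 in 3 cells must be {7,8,9}.
R2C2 = 17 − 8 = 9 completes the 17 across.
R3C1 = 12 − 3 = 9 completes the 12 across.
R1C1 = 24 − 17 = 7 completes the 24 down.
R1C2 = 11 − 7 = 4 completes the 11 across.

7 4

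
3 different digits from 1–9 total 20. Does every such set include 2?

Counterexample: {3,8,9} sums to 20 without using 2.

No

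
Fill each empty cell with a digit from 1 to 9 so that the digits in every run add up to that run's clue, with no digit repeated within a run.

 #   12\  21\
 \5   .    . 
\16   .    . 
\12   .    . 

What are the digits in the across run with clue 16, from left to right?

7 9

16 in 2 cells must be {7,9}.
The 5 across and the 21 down share only 4, so R1C2 = 4.
Given what's placed, R2C2 must be 9 to fit the 16 across and 21 down.
R3C2 = 21 − 13 = 8 completes the 21 down.
R1C1 = 5 − 4 = 1 completes the 5 across.
R2C1 = 16 − 9 = 7 completes the 16 across.
R3C1 = 12 − 8 = 4 completes the 12 across.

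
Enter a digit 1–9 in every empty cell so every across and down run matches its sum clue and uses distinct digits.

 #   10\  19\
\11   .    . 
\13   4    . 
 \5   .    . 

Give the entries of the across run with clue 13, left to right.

Given what's placed, R1C1 must be 5 to fit the 11 across and 10 down.
R1C2 = 11 − 5 = 6 completes the 11 across.
R2C2 = 13 − 4 = 9 completes the 13 across.
R3C1 = 10 − 9 = 1 completes the 10 down.
R3C2 = 5 − 1 = 4 completes the 5 across.

4 9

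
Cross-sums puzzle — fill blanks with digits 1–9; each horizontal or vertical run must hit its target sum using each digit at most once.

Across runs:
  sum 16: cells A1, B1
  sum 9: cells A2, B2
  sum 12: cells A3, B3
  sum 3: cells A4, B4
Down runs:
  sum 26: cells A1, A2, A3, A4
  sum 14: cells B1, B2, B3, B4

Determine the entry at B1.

16 in 2 cells must be {7,9}; 3 in 2 cells must be {1,2}.
Only 7 fits B1 under both its across sum 16 and down sum 14.

7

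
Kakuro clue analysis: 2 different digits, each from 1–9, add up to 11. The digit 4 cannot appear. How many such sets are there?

2 distinct digits from 1–9 sum between 3 and 17.
Dropping sets that contain 4.
Enumerating: {2,9}, {3,8}, {5,6}.

3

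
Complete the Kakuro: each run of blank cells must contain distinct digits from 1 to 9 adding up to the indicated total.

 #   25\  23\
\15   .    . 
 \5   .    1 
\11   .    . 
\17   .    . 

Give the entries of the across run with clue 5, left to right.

4, 1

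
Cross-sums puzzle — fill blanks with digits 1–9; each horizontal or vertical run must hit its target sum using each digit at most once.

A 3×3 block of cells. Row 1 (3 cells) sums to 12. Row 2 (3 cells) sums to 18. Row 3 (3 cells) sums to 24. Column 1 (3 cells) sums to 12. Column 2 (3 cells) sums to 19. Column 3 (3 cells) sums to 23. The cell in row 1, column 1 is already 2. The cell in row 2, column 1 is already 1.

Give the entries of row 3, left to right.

9 7 8

24 in 3 cells must be {7,8,9}; 23 in 3 cells must be {6,8,9}.
(3,1) = 12 − 3 = 9 completes the 12 down.
Given what's placed, (3,3) must be 8 to fit the 24 across and 23 down.
Given what's placed, (2,3) must be 9 to fit the 18 across and 23 down.
(3,2) = 24 − 17 = 7 completes the 24 across.
(1,3) = 23 − 17 = 6 completes the 23 down.
(2,2) = 18 − 10 = 8 completes the 18 across.
(1,2) = 12 − 8 = 4 completes the 12 across.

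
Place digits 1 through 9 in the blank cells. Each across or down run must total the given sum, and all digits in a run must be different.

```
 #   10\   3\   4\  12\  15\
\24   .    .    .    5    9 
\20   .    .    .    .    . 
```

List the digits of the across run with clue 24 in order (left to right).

3 in 2 cells must be {1,2}; 4 in 2 cells must be {1,3}.
R2C4 = 12 − 5 = 7 completes the 12 down.
R2C5 = 15 − 9 = 6 completes the 15 down.
Given what's placed, R2C3 must be 1 to fit the 20 across and 4 down.
R1C3 = 4 − 1 = 3 completes the 4 down.
R2C2 = 2: the only remaining digit allowed by both the 20 across and the 3 down.
R1C2 = 3 − 2 = 1 completes the 3 down.
R2C1 = 20 − 16 = 4 completes the 20 across.
R1C1 = 24 − 18 = 6 completes the 24 across.

6 1 3 5 9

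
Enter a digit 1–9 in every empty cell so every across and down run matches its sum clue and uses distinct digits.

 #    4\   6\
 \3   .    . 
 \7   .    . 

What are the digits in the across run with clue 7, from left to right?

3 4

3 in 2 cells must be {1,2}; 4 in 2 cells must be {1,3}.
The 3 across and the 4 down share only 1, so R1C1 = 1.
R1C2 = 3 − 1 = 2 completes the 3 across.
R2C1 = 4 − 1 = 3 completes the 4 down.
R2C2 = 7 − 3 = 4 completes the 7 across.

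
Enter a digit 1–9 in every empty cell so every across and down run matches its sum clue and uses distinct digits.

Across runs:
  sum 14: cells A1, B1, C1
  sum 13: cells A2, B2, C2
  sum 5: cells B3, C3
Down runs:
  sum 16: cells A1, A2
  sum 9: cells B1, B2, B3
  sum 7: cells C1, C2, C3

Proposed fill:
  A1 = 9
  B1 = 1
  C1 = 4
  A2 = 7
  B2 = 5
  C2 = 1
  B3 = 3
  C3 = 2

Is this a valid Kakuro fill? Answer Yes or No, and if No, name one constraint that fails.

Yes

Across: 9+1+4=14; 7+5+1=13; 3+2=5. Down: 9+7=16; 1+5+3=9; 4+1+2=7. No digit repeats within any run.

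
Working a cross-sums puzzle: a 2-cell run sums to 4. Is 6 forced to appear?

The only way to make 4 from 2 distinct digits is {1,3}, which does not contain 6.

No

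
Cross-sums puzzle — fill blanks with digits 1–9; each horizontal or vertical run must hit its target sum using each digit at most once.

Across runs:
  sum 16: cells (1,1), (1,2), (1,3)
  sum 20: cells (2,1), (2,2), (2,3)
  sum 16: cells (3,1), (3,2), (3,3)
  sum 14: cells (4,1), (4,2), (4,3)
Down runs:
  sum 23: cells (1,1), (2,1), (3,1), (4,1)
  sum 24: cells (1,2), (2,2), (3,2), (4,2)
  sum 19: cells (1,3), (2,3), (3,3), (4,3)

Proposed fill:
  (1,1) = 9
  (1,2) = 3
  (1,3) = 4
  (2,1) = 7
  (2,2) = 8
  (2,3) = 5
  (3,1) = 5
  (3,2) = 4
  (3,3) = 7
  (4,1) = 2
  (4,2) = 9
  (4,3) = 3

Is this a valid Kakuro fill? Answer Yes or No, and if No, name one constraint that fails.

Across: 9+3+4=16; 7+8+5=20; 5+4+7=16; 2+9+3=14. Down: 9+7+5+2=23; 3+8+4+9=24; 4+5+7+3=19. No digit repeats within any run.

Yes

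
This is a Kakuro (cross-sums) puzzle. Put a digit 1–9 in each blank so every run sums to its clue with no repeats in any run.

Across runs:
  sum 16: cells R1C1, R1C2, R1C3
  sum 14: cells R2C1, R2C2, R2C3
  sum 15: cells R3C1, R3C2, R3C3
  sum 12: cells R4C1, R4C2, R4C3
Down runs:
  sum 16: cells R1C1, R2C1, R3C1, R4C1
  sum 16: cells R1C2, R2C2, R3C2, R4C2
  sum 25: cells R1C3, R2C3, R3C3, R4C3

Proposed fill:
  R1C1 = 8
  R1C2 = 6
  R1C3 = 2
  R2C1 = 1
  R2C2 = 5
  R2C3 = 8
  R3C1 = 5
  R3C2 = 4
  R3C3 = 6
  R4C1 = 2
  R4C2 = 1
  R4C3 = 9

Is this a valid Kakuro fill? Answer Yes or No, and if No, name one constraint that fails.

Across: 8+6+2=16; 1+5+8=14; 5+4+6=15; 2+1+9=12. Down: 8+1+5+2=16; 6+5+4+1=16; 2+8+6+9=25. No digit repeats within any run.

Yes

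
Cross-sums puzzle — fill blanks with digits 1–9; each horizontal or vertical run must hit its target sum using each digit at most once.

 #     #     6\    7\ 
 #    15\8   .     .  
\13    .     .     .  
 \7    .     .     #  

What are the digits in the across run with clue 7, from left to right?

6 in 3 cells must be {1,2,3}.
The 7 across and the 15 down share only 6, so R3C1 = 6.
R3C2 = 7 − 6 = 1 completes the 7 across.
R2C1 = 15 − 6 = 9 completes the 15 down.
R2C2 = 3: the only remaining digit allowed by both the 13 across and the 6 down.
R2C3 = 13 − 12 = 1 completes the 13 across.
R1C2 = 6 − 4 = 2 completes the 6 down.
R1C3 = 8 − 2 = 6 completes the 8 across.

6 1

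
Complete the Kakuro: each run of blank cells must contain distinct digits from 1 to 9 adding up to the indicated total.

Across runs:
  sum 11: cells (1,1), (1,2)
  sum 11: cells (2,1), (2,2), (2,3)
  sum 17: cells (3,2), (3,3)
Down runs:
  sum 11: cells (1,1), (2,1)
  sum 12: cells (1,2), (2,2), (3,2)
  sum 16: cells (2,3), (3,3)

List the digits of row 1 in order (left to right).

17 in 2 cells must be {8,9}; 16 in 2 cells must be {7,9}.
The 11 across and the 16 down share only 7, so (2,3) = 7.
(3,3) = 16 − 7 = 9 completes the 16 down.
(2,1) = 3: the only remaining digit allowed by both the 11 across and the 11 down.
(2,2) = 11 − 10 = 1 completes the 11 across.
(3,2) = 17 − 9 = 8 completes the 17 across.
(1,1) = 11 − 3 = 8 completes the 11 down.
(1,2) = 11 − 8 = 3 completes the 11 across.

8 3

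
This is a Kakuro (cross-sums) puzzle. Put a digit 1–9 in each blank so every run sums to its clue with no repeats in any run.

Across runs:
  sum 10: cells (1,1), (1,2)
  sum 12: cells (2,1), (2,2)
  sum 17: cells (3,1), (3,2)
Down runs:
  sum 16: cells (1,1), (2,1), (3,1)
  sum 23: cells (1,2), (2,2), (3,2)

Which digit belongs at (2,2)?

17 in 2 cells must be {8,9}; 23 in 3 cells must be {6,8,9}.
Nothing is forced directly, so branch on (2,2), whose candidates are 8 or 9. If (2,2) = 8: that forces (2,1) = 4, (3,1) = 9, after which (3,2) would have to be in {8} for the 17 across but in {6,9} for the 23 down — contradiction. So (2,2) = 9.
(2,1) = 12 − 9 = 3 completes the 12 across.
Given what's placed, (3,2) must be 8 to fit the 17 across and 23 down.
(1,2) = 23 − 17 = 6 completes the 23 down.
(3,1) = 17 − 8 = 9 completes the 17 across.
(1,1) = 10 − 6 = 4 completes the 10 across.

9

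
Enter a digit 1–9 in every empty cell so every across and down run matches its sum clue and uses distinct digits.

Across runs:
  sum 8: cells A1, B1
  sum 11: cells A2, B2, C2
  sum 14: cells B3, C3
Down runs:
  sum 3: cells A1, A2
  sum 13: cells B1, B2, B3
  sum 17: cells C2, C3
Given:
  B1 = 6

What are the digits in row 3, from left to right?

5 9

3 in 2 cells must be {1,2}; 17 in 2 cells must be {8,9}.
A1 = 8 − 6 = 2 completes the 8 across.
A2 = 3 − 2 = 1 completes the 3 down.
C2 = 8: the only remaining digit allowed by both the 11 across and the 17 down.
B3 = 5: the only remaining digit allowed by both the 14 across and the 13 down.
C3 = 14 − 5 = 9 completes the 14 across.
B2 = 11 − 9 = 2 completes the 11 across.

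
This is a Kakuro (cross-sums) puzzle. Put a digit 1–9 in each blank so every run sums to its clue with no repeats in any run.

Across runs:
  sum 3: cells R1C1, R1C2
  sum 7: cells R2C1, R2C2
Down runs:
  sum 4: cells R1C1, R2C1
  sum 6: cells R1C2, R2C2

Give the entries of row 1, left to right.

1, 2

3 in 2 cells must be {1,2}; 4 in 2 cells must be {1,3}.
The 3 across and the 4 down share only 1, so R1C1 = 1.
R1C2 = 3 − 1 = 2 completes the 3 across.
R2C1 = 4 − 1 = 3 completes the 4 down.
R2C2 = 7 − 3 = 4 completes the 7 across.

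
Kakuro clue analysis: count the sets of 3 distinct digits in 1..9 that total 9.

3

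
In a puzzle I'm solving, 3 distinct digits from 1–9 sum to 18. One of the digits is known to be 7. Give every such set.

{2,7,9}; {3,7,8}; {5,6,7}

3 distinct digits from 1–9 sum between 6 and 24.
Keeping only sets containing 7.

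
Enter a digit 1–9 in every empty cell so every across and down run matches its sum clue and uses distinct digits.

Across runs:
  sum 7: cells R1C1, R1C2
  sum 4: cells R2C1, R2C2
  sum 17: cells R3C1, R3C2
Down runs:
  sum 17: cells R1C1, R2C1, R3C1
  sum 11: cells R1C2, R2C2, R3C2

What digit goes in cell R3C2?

4 in 2 cells must be {1,3}; 17 in 2 cells must be {8,9}.
The 17 across and the 11 down share only 8, so R3C2 = 8.
Given what's placed, R2C2 must be 1 to fit the 4 across and 11 down.
R3C1 = 17 − 8 = 9 completes the 17 across.
R1C2 = 11 − 9 = 2 completes the 11 down.
R2C1 = 4 − 1 = 3 completes the 4 across.
R1C1 = 7 − 2 = 5 completes the 7 across.

8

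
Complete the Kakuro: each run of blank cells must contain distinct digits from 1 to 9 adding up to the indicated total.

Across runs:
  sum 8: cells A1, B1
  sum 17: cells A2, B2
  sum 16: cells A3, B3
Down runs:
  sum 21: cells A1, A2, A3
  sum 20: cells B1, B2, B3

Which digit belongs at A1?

17 in 2 cells must be {8,9}; 16 in 2 cells must be {7,9}.
Nothing is forced directly, so branch on A2, whose candidates are 8 or 9. If A2 = 8: that forces B2 = 9, B3 = 7, after which B1 would have to be in {1,2,3,5,6,7} for the 8 across but in {4} for the 20 down — contradiction. So A2 = 9.
B2 = 17 − 9 = 8 completes the 17 across.
Given what's placed, A3 must be 7 to fit the 16 across and 21 down.
B3 = 16 − 7 = 9 completes the 16 across.
A1 = 21 − 16 = 5 completes the 21 down.
B1 = 8 − 5 = 3 completes the 8 across.

5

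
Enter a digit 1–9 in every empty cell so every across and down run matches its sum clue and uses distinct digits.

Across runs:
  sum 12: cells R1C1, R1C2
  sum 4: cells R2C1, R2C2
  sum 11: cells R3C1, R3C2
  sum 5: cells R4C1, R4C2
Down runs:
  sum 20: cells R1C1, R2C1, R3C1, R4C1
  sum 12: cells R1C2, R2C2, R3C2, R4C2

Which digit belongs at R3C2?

4 in 2 cells must be {1,3}.
Nothing is forced directly, so branch on R2C2, whose candidates are 1 or 3. If R2C2 = 3: then R1C2 would have to be in {3,4,5,7,8,9} for the 12 across but in {1,2,6} for the 12 down — contradiction. So R2C2 = 1.
R2C1 = 4 − 1 = 3 completes the 4 across.
Nothing is forced directly, so branch on R4C2, whose candidates are 2 or 3 or 4. If R4C2 = 2: then R4C1 would have to be in {3} for the 5 across but in {1,2,4,5,6,7,8,9} for the 20 down — contradiction. If R4C2 = 3: then R1C2 would have to be in {3,4,5,7,8,9} for the 12 across but in {2,6} for the 12 down — contradiction. So R4C2 = 4.
R1C2 = 5: the only remaining digit allowed by both the 12 across and the 12 down.
R3C2 = 12 − 10 = 2 completes the 12 down.

2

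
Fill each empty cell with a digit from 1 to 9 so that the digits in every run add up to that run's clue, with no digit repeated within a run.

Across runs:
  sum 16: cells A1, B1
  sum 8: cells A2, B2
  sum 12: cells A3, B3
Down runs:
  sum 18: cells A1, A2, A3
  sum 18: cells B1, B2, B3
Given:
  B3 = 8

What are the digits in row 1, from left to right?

9 7

16 in 2 cells must be {7,9}.
A3 = 12 − 8 = 4 completes the 12 across.
Given what's placed, A1 must be 9 to fit the 16 across and 18 down.
B1 = 16 − 9 = 7 completes the 16 across.
A2 = 18 − 13 = 5 completes the 18 down.
B2 = 8 − 5 = 3 completes the 8 across.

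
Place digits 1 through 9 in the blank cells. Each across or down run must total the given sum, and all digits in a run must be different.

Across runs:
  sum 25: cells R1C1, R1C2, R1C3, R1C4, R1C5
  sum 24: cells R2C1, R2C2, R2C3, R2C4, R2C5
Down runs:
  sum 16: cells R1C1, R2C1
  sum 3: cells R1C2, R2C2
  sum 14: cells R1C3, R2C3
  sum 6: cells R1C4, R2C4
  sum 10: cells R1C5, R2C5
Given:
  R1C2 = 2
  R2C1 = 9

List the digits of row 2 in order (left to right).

16 in 2 cells must be {7,9}; 3 in 2 cells must be {1,2}.
R1C1 = 16 − 9 = 7 completes the 16 down.
R2C2 = 3 − 2 = 1 completes the 3 down.
No cell is forced outright now. R2C4 can only be 2 or 4 or 5 (the digits allowed by both its 24 across and its 6 down). If R2C4 = 4: then R1C4 would have to be in {1,3,4,5,6,8,9} for the 25 across but in {2} for the 6 down — contradiction. If R2C4 = 5: that forces R1C4 = 1, R2C3 = 6, R2C5 = 3, after which R1C3 would have to be in {6,9} for the 25 across but in {8} for the 14 down — contradiction. So R2C4 = 2.
R1C4 = 6 − 2 = 4 completes the 6 down.
R1C3 = 9: the only remaining digit allowed by both the 25 across and the 14 down.
R1C5 = 25 − 22 = 3 completes the 25 across.
R2C3 = 14 − 9 = 5 completes the 14 down.
R2C5 = 24 − 17 = 7 completes the 24 across.

9 1 5 2 7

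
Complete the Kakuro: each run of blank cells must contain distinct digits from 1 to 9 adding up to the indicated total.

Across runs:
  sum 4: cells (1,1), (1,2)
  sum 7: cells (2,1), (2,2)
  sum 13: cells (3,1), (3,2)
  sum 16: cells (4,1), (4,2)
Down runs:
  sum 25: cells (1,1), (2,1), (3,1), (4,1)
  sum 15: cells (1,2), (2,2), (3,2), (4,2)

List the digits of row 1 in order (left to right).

3, 1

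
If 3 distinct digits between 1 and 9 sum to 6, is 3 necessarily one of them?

The only way to make 6 from 3 distinct digits is {1,2,3}, which contains 3.

Yes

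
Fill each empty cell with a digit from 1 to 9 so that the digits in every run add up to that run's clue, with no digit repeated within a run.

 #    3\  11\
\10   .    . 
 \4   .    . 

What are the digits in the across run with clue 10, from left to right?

4 in 2 cells must be {1,3}; 3 in 2 cells must be {1,2}.
The 4 across and the 3 down share only 1, so R2C1 = 1.
R2C2 = 4 − 1 = 3 completes the 4 across.
R1C1 = 3 − 1 = 2 completes the 3 down.
R1C2 = 10 − 2 = 8 completes the 10 across.

2, 8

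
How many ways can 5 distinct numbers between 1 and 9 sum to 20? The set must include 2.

5 distinct digits from 1–9 sum between 15 and 35.
Keeping only sets containing 2.
Enumerating: {1,2,3,5,9}, {1,2,3,6,8}, {1,2,4,5,8}, {1,2,4,6,7}, {2,3,4,5,6}.

5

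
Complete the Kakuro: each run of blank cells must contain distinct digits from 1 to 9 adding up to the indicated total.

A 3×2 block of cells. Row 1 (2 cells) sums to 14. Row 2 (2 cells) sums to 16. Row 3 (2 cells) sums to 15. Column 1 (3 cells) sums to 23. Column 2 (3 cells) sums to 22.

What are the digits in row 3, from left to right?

6 9

16 in 2 cells must be {7,9}; 23 in 3 cells must be {6,8,9}.
The 16 across and the 23 down share only 9, so (2,1) = 9.
(2,2) = 16 − 9 = 7 completes the 16 across.
Nothing is forced directly, so branch on (1,1), whose candidates are 6 or 8. If (1,1) = 6: then (1,2) would have to be in {8} for the 14 across but in {6,9} for the 22 down — contradiction. So (1,1) = 8.
(1,2) = 14 − 8 = 6 completes the 14 across.
(3,1) = 23 − 17 = 6 completes the 23 down.
(3,2) = 15 − 6 = 9 completes the 15 across.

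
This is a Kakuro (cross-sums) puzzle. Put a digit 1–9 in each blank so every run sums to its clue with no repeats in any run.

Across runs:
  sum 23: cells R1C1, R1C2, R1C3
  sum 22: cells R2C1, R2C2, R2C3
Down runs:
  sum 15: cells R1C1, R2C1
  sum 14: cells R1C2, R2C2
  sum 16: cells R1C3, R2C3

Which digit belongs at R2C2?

6

23 in 3 cells must be {6,8,9}; 16 in 2 cells must be {7,9}.
The 23 across and the 16 down share only 9, so R1C3 = 9.
R2C3 = 16 − 9 = 7 completes the 16 down.
Nothing is forced directly, so branch on R2C1, whose candidates are 6 or 9. If R2C1 = 6: then R1C1 would have to be in {6,8} for the 23 across but in {9} for the 15 down — contradiction. So R2C1 = 9.
R1C1 = 15 − 9 = 6 completes the 15 down.
R1C2 = 23 − 15 = 8 completes the 23 across.
R2C2 = 22 − 16 = 6 completes the 22 across.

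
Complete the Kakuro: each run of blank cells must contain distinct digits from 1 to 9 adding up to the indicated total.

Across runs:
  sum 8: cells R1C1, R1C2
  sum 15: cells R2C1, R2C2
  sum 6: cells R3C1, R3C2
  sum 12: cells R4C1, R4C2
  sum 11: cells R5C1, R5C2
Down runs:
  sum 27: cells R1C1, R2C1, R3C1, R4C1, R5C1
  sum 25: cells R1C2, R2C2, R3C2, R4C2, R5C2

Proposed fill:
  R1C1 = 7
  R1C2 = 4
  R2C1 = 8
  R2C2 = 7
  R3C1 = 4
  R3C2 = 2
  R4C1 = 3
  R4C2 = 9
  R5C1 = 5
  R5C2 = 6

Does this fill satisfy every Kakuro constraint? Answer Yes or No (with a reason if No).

No — the down run R1C2–R5C2 sums to 28, not 25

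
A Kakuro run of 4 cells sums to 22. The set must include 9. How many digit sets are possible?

6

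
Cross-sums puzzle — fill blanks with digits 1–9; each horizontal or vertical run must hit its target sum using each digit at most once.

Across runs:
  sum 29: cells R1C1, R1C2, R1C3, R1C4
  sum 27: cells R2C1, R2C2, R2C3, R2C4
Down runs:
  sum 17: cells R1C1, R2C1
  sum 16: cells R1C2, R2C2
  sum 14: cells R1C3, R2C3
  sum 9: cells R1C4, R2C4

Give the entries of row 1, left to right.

29 in 4 cells must be {5,7,8,9}; 17 in 2 cells must be {8,9}; 16 in 2 cells must be {7,9}.
Nothing is forced directly, so branch on R1C1, whose candidates are 8 or 9. If R1C1 = 8: that forces R2C1 = 9, R2C2 = 7, R1C2 = 9, R1C3 = 5, R1C4 = 7, after which R2C3 would have to be in {3,5,6,8} for the 27 across but in {9} for the 14 down — contradiction. So R1C1 = 9.
Given what's placed, R1C2 must be 7 to fit the 29 across and 16 down.
R2C1 = 17 − 9 = 8 completes the 17 down.
R2C2 = 16 − 7 = 9 completes the 16 down.
R2C3 = 6: the only remaining digit allowed by both the 27 across and the 14 down.
R2C4 = 27 − 23 = 4 completes the 27 across.
R1C3 = 14 − 6 = 8 completes the 14 down.
R1C4 = 29 − 24 = 5 completes the 29 across.

9 7 8 5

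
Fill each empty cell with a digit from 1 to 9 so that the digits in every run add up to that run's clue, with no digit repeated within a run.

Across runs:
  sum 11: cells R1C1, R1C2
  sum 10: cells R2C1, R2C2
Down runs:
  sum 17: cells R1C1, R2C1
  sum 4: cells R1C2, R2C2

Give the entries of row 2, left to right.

9, 1

17 in 2 cells must be {8,9}; 4 in 2 cells must be {1,3}.
The 11 across and the 4 down share only 3, so R1C2 = 3.
R2C2 = 4 − 3 = 1 completes the 4 down.
R1C1 = 11 − 3 = 8 completes the 11 across.
R2C1 = 10 − 1 = 9 completes the 10 across.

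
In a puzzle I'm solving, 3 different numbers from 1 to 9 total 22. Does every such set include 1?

No

Counterexample: {5,8,9} sums to 22 without using 1.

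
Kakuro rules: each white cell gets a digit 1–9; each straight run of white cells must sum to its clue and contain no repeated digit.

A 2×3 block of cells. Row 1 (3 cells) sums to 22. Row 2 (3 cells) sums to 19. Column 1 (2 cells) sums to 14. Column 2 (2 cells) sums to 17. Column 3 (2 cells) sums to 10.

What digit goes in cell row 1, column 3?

17 in 2 cells must be {8,9}.
Nothing is forced directly, so branch on (1,2), whose candidates are 8 or 9. If (1,2) = 8: that forces (1,3) = 9, (2,2) = 9, after which (2,3) would have to be in {2,3,4,6,7,8} for the 19 across but in {1} for the 10 down — contradiction. So (1,2) = 9.
(2,2) = 17 − 9 = 8 completes the 17 down.
Nothing is forced directly, so branch on (1,1), whose candidates are 5 or 6 or 8. If (1,1) = 6: that forces (1,3) = 7, after which (2,1) would have to be in {2,4,5,6,7,9} for the 19 across but in {8} for the 14 down — contradiction. If (1,1) = 8: then (1,3) would have to be in {5} for the 22 across but in {1,2,3,4,6,7,8,9} for the 10 down — contradiction. So (1,1) = 5.
(1,3) = 22 − 14 = 8 completes the 22 across.
(2,1) = 14 − 5 = 9 completes the 14 down.
(2,3) = 19 − 17 = 2 completes the 19 across.

8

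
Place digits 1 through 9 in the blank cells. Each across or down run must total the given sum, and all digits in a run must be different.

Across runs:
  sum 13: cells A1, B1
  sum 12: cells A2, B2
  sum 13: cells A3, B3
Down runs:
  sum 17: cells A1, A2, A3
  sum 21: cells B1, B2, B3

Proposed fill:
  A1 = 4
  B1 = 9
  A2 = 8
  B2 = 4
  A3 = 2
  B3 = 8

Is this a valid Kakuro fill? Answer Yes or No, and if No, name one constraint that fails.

No — the down run A1–A3 sums to 14, not 17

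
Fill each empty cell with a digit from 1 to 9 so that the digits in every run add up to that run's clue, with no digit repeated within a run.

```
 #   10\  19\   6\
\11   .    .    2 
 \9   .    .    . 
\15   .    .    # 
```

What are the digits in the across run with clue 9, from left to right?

3 2 4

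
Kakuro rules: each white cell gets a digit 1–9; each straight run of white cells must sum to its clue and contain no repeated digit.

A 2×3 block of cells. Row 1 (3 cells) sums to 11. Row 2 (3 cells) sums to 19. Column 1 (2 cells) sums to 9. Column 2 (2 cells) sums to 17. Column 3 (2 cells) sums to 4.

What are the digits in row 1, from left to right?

17 in 2 cells must be {8,9}; 4 in 2 cells must be {1,3}.
The 11 across and the 17 down share only 8, so (1,2) = 8.
Given what's placed, (1,3) must be 1 to fit the 11 across and 4 down.
(2,2) = 17 − 8 = 9 completes the 17 down.
(2,3) = 4 − 1 = 3 completes the 4 down.
(1,1) = 11 − 9 = 2 completes the 11 across.
(2,1) = 19 − 12 = 7 completes the 19 across.

2, 8, 1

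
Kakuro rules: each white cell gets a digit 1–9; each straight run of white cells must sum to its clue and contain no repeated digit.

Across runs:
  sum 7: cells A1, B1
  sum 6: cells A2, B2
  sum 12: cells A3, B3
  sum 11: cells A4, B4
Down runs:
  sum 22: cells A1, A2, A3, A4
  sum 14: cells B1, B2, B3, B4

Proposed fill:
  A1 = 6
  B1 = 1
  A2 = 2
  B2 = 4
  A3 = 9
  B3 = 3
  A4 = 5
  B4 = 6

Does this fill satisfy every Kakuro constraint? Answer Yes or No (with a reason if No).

Across: 6+1=7; 2+4=6; 9+3=12; 5+6=11. Down: 6+2+9+5=22; 1+4+3+6=14. No digit repeats within any run.

Yes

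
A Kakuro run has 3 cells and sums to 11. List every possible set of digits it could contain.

{1,2,8}; {1,3,7}; {1,4,6}; {2,3,6}; {2,4,5}

3 distinct digits from 1–9 sum between 6 and 24.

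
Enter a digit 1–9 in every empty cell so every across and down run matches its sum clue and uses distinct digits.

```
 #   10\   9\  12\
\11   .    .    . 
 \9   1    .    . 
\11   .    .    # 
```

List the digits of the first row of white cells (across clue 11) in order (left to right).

Nothing is forced directly, so branch on R2C3, whose candidates are 3 or 5. If R2C3 = 3: then R1C3 would have to be in {1,2,3,4,5,6,7,8} for the 11 across but in {9} for the 12 down — contradiction. So R2C3 = 5.
R1C3 = 12 − 5 = 7 completes the 12 down.
R2C2 = 9 − 6 = 3 completes the 9 across.
R1C1 = 3: the only remaining digit allowed by both the 11 across and the 10 down.
R1C2 = 11 − 10 = 1 completes the 11 across.
R3C1 = 10 − 4 = 6 completes the 10 down.
R3C2 = 11 − 6 = 5 completes the 11 across.

3 1 7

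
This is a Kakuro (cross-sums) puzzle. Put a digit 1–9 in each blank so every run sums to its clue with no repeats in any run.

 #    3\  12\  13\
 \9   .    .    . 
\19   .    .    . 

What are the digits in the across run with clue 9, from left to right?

1 3 5

3 in 2 cells must be {1,2}.
The 19 across and the 3 down share only 2, so R2C1 = 2.
R1C1 = 3 − 2 = 1 completes the 3 down.
Nothing is forced directly, so branch on R1C2, whose candidates are 3 or 5. If R1C2 = 5: then R1C3 would have to be in {3} for the 9 across but in {4,5,6,7,8,9} for the 13 down — contradiction. So R1C2 = 3.
R1C3 = 9 − 4 = 5 completes the 9 across.
R2C2 = 12 − 3 = 9 completes the 12 down.
R2C3 = 19 − 11 = 8 completes the 19 across.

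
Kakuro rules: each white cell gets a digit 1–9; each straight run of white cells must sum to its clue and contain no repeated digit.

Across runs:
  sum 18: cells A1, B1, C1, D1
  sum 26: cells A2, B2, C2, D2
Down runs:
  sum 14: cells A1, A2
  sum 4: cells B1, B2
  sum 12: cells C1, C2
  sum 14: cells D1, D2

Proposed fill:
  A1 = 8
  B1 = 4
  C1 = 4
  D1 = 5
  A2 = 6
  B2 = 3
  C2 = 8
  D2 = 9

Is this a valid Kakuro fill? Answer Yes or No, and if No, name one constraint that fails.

No — the across run A1–D1 sums to 21, not 18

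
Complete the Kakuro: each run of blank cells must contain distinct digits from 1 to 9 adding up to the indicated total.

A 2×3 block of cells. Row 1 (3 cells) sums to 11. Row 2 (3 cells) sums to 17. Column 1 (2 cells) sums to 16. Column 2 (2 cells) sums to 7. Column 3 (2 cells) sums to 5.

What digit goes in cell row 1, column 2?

16 in 2 cells must be {7,9}.
The 11 across and the 16 down share only 7, so (1,1) = 7.
(2,1) = 16 − 7 = 9 completes the 16 down.
Nothing is forced directly, so branch on (1,2), whose candidates are 1 or 3. If (1,2) = 3: that forces (1,3) = 1, after which (2,2) would have to be in {1,2,3,5,6,7} for the 17 across but in {4} for the 7 down — contradiction. So (1,2) = 1.
(1,3) = 11 − 8 = 3 completes the 11 across.
(2,2) = 7 − 1 = 6 completes the 7 down.
(2,3) = 17 − 15 = 2 completes the 17 across.

1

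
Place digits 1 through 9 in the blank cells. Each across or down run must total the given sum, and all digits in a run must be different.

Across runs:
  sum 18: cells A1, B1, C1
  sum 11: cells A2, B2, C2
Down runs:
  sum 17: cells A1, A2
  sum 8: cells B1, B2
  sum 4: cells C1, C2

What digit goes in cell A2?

17 in 2 cells must be {8,9}; 4 in 2 cells must be {1,3}.
The 11 across and the 17 down share only 8, so A2 = 8.
Given what's placed, C2 must be 1 to fit the 11 across and 4 down.
A1 = 17 − 8 = 9 completes the 17 down.
C1 = 4 − 1 = 3 completes the 4 down.
B2 = 11 − 9 = 2 completes the 11 across.
B1 = 18 − 12 = 6 completes the 18 across.

8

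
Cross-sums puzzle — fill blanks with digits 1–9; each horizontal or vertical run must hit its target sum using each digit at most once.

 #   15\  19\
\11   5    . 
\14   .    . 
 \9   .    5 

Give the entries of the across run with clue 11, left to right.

5 6

R1C2 = 11 − 5 = 6 completes the 11 across.
R2C2 = 19 − 11 = 8 completes the 19 down.
R3C1 = 9 − 5 = 4 completes the 9 across.
R2C1 = 14 − 8 = 6 completes the 14 across.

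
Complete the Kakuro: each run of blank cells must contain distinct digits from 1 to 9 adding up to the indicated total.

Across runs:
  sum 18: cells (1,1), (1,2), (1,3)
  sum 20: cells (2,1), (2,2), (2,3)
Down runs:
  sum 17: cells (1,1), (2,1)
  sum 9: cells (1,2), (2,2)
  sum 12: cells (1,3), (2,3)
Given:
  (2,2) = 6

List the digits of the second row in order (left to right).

9, 6, 5

17 in 2 cells must be {8,9}.
(1,2) = 9 − 6 = 3 completes the 9 down.
Given what's placed, (2,1) must be 9 to fit the 20 across and 17 down.
(2,3) = 20 − 15 = 5 completes the 20 across.
(1,1) = 17 − 9 = 8 completes the 17 down.
(1,3) = 18 − 11 = 7 completes the 18 across.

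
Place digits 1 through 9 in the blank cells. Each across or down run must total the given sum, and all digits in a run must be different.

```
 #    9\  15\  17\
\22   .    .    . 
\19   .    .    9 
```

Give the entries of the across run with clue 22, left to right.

5 9 8

17 in 2 cells must be {8,9}.
R1C3 = 17 − 9 = 8 completes the 17 down.
R1C1 = 5: the only remaining digit allowed by both the 22 across and the 9 down.
R1C2 = 22 − 13 = 9 completes the 22 across.
R2C1 = 9 − 5 = 4 completes the 9 down.
R2C2 = 19 − 13 = 6 completes the 19 across.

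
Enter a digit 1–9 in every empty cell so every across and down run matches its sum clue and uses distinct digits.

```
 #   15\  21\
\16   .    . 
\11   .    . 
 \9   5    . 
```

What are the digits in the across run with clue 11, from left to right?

3, 8

16 in 2 cells must be {7,9}.
R3C2 = 9 − 5 = 4 completes the 9 across.
Given what's placed, R1C2 must be 9 to fit the 16 across and 21 down.
R2C2 = 21 − 13 = 8 completes the 21 down.
R1C1 = 16 − 9 = 7 completes the 16 across.
R2C1 = 11 − 8 = 3 completes the 11 across.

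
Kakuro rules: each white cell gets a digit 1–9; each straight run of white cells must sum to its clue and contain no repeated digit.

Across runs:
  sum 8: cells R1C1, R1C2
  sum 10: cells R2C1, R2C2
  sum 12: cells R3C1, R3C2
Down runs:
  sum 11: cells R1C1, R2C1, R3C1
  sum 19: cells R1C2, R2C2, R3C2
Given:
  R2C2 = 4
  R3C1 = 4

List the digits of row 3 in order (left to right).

4, 8

R2C1 = 10 − 4 = 6 completes the 10 across.
R3C2 = 12 − 4 = 8 completes the 12 across.
R1C1 = 11 − 10 = 1 completes the 11 down.
R1C2 = 8 − 1 = 7 completes the 8 across.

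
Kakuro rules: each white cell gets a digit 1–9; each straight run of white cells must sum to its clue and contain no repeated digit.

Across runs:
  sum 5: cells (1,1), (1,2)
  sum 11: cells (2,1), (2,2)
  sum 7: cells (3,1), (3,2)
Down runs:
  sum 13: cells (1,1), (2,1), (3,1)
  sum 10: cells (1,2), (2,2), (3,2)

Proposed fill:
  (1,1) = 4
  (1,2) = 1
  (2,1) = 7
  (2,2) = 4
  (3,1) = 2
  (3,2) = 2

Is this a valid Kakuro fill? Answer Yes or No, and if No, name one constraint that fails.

No — the down run (1,2)–(3,2) sums to 7, not 10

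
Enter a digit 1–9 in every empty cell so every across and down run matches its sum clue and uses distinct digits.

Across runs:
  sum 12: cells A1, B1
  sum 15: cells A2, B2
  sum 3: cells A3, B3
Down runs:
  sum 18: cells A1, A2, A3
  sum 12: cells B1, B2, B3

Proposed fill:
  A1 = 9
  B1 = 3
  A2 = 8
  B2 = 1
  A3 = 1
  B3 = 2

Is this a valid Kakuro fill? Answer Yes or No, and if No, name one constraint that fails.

No — the across run A2–B2 sums to 9, not 15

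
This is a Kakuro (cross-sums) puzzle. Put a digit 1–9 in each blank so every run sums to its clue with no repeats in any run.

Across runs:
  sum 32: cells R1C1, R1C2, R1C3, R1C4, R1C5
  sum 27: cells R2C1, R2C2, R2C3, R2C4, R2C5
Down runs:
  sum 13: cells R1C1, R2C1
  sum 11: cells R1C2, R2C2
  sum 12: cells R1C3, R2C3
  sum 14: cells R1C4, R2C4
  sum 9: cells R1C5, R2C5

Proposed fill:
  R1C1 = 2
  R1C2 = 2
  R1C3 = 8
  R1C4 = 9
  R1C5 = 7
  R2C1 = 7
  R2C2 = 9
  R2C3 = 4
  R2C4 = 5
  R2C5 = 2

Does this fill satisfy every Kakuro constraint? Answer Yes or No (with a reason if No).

No — the down run R1C1–R2C1 sums to 9, not 13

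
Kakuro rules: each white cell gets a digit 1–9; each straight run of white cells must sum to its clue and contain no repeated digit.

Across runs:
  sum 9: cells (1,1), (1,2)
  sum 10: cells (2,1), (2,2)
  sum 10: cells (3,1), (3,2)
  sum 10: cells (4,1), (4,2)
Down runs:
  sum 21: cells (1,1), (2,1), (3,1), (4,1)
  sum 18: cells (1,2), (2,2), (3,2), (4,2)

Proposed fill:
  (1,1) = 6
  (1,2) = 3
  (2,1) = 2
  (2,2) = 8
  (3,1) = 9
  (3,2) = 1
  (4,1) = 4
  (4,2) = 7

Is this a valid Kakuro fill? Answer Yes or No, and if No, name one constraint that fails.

No — the down run (1,2)–(4,2) sums to 19, not 18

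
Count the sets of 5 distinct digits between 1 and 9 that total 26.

11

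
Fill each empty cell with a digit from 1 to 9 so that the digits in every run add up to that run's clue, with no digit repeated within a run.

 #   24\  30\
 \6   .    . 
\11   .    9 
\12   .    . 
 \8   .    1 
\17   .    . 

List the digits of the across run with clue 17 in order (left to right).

9, 8

17 in 2 cells must be {8,9}.
Given what's placed, R1C2 must be 5 to fit the 6 across and 30 down.
R2C1 = 11 − 9 = 2 completes the 11 across.
R4C1 = 8 − 1 = 7 completes the 8 across.
Given what's placed, R5C2 must be 8 to fit the 17 across and 30 down.
R1C1 = 6 − 5 = 1 completes the 6 across.
R3C2 = 30 − 23 = 7 completes the 30 down.
R5C1 = 17 − 8 = 9 completes the 17 across.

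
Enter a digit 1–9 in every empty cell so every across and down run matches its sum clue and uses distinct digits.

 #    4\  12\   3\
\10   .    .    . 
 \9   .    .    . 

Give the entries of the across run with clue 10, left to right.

4 in 2 cells must be {1,3}; 3 in 2 cells must be {1,2}.
Nothing is forced directly, so branch on R1C3, whose candidates are 1 or 2. If R1C3 = 1: that forces R1C1 = 3, after which R1C2 would have to be in {6} for the 10 across but in {3,4,5,7,8,9} for the 12 down — contradiction. So R1C3 = 2.
R2C3 = 3 − 2 = 1 completes the 3 down.
Given what's placed, R2C1 must be 3 to fit the 9 across and 4 down.
R2C2 = 9 − 4 = 5 completes the 9 across.
R1C1 = 4 − 3 = 1 completes the 4 down.
R1C2 = 10 − 3 = 7 completes the 10 across.

1 7 2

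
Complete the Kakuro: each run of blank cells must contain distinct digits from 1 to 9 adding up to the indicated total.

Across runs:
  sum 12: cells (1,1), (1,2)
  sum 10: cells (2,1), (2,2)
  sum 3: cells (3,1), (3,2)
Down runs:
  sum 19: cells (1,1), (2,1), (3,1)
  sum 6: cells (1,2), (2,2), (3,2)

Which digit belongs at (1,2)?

3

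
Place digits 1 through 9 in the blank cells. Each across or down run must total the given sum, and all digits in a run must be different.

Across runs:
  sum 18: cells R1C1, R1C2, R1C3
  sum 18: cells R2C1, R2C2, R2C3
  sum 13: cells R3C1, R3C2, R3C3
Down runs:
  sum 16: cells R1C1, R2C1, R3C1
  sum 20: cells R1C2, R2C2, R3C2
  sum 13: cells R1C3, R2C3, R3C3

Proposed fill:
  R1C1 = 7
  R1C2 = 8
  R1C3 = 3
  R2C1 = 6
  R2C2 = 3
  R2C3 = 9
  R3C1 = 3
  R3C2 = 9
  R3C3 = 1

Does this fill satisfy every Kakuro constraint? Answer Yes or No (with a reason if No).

Across: 7+8+3=18; 6+3+9=18; 3+9+1=13. Down: 7+6+3=16; 8+3+9=20; 3+9+1=13. No digit repeats within any run.

Yes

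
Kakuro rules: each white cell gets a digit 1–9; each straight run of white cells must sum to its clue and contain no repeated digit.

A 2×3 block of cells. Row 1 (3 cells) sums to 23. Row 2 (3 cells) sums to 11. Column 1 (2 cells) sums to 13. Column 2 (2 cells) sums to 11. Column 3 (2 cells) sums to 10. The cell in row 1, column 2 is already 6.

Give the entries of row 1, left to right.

23 in 3 cells must be {6,8,9}.
(2,2) = 11 − 6 = 5 completes the 11 down.
Given what's placed, (2,1) must be 4 to fit the 11 across and 13 down.
(2,3) = 11 − 9 = 2 completes the 11 across.
(1,1) = 13 − 4 = 9 completes the 13 down.
(1,3) = 23 − 15 = 8 completes the 23 across.

9 6 8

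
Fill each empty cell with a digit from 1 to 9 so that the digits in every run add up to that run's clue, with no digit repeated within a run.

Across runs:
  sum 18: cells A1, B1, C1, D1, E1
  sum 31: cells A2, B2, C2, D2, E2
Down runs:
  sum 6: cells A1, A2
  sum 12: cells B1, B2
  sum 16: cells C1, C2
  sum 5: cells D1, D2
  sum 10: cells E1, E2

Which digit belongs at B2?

7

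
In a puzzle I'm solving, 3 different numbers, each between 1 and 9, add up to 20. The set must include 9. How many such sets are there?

3

3 distinct digits from 1–9 sum between 6 and 24.
Keeping only sets containing 9.
Enumerating: {3,8,9}, {4,7,9}, {5,6,9}.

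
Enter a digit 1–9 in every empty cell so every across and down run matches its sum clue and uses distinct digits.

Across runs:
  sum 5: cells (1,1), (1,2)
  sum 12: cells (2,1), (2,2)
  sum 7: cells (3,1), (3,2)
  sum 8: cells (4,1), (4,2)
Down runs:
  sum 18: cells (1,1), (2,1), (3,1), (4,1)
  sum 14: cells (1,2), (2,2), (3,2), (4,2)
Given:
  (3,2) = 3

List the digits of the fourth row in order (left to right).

6 2

(3,1) = 7 − 3 = 4 completes the 7 across.
No cell is forced outright now. (2,2) can only be 4 or 5 or 8 (the digits allowed by both its 12 across and its 14 down). If (2,2) = 4: that forces (2,1) = 8, (1,1) = 1, after which (1,2) would have to be in {4} for the 5 across but in {1,2,5,6} for the 14 down — contradiction. If (2,2) = 8: then (2,1) would have to be in {4} for the 12 across but in {1,2,3,5,6,7,8,9} for the 18 down — contradiction. So (2,2) = 5.
(2,1) = 12 − 5 = 7 completes the 12 across.
(4,2) = 2: the only remaining digit allowed by both the 8 across and the 14 down.
(1,2) = 14 − 10 = 4 completes the 14 down.
(4,1) = 8 − 2 = 6 completes the 8 across.
(1,1) = 5 − 4 = 1 completes the 5 across.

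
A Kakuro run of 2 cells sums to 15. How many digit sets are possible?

2 distinct digits from 1–9 sum between 3 and 17.
Enumerating: {6,9}, {7,8}.

2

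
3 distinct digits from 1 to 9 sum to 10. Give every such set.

3 distinct digits from 1–9 sum between 6 and 24.

{1,2,7}; {1,3,6}; {1,4,5}; {2,3,5}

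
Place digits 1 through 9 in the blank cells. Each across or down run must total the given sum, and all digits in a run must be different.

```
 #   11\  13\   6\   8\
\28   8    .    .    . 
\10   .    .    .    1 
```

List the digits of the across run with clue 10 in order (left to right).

3 4 2 1

10 in 4 cells must be {1,2,3,4}.
R1C4 = 8 − 1 = 7 completes the 8 down.
R2C1 = 11 − 8 = 3 completes the 11 down.
Given what's placed, R2C2 must be 4 to fit the 10 across and 13 down.
R2C3 = 10 − 8 = 2 completes the 10 across.
R1C2 = 13 − 4 = 9 completes the 13 down.
R1C3 = 28 − 24 = 4 completes the 28 across.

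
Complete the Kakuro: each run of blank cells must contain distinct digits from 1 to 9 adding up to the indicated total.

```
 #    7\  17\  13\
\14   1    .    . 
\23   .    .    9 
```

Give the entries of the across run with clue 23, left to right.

6 8 9

23 in 3 cells must be {6,8,9}; 17 in 2 cells must be {8,9}.
R1C3 = 13 − 9 = 4 completes the 13 down.
R2C1 = 7 − 1 = 6 completes the 7 down.
R2C2 = 23 − 15 = 8 completes the 23 across.
R1C2 = 14 − 5 = 9 completes the 14 across.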